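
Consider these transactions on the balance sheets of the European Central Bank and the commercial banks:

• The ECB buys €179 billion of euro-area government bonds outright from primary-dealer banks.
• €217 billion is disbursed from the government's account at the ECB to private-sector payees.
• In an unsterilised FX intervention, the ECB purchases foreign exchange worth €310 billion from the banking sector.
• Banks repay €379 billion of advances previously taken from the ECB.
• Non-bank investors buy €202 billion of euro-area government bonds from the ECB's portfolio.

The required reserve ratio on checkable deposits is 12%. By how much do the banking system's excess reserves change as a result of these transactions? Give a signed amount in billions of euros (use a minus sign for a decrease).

+€123.2 billion

OMO purchase (from banks) €179 billion: reserves +€179B, deposits 0.
Government spending €217 billion: reserves +€217B, deposits +€217B.
FX purchase €310 billion: reserves +€310B, deposits 0.
Discount-window repayment €379 billion: reserves −€379B, deposits 0.
Asset sale (to non-banks) €202 billion: reserves −€202B, deposits −€202B.
Totals: Δreserves = +€125B, Δdeposits = +€15B.
Δrequired reserves = 12% × +€15B = +€1.8B.
Δexcess reserves = Δreserves − Δrequired = +€125B − (+€1.8B) = +€123.2 billion.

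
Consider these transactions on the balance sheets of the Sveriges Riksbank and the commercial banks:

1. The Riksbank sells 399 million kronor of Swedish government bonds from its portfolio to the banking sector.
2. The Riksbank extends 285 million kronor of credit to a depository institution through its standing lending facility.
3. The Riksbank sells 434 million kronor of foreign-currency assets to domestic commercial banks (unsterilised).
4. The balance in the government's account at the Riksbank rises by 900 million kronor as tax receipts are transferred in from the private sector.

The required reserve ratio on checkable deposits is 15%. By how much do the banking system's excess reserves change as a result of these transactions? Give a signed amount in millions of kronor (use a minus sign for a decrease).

-1313 million

OMO sale (to banks) 399 million kronor: reserves −399M, deposits 0.
Discount-window loan 285 million kronor: reserves +285M, deposits 0.
FX sale 434 million kronor: reserves −434M, deposits 0.
Government account inflow 900 million kronor: reserves −900M, deposits −900M.
Totals: Δreserves = −1448M, Δdeposits = −900M.
Δrequired reserves = 15% × −900M = −135M.
Δexcess reserves = Δreserves − Δrequired = −1448M − (−135M) = -1313 million.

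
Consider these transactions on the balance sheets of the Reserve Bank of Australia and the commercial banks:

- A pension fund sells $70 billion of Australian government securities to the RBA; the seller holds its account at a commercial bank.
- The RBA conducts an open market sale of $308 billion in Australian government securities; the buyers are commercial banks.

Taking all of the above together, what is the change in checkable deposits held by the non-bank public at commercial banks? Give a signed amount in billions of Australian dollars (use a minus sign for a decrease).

+$70 billion

Asset purchase (from non-banks) $70 billion: non-bank counterparties' bank balances rise → +$70B.
OMO sale (to banks) $308 billion: the counterparty is a bank, so public deposits are unchanged → 0.
Net: 70 + 0 = +$70 billion.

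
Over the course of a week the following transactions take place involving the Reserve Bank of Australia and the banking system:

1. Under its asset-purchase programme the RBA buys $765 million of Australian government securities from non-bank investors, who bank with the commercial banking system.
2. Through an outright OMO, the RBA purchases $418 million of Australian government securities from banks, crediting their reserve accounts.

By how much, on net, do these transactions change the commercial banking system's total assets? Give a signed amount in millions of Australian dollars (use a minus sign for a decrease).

Asset purchase (from non-banks) $765 million: bank balance sheets expand → +$765M.
OMO purchase (from banks) $418 million: just an asset swap on bank balance sheets → 0.
Net: 765 + 0 = +$765 million.

+$765 million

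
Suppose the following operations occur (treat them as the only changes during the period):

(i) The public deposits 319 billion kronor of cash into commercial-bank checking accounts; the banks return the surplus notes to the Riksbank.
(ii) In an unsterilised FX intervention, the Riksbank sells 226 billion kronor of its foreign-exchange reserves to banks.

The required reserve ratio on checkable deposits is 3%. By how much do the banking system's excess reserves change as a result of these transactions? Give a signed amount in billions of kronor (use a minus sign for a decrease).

+83.43 billion

Currency deposit 319 billion kronor: reserves +319B, deposits +319B.
FX sale 226 billion kronor: reserves −226B, deposits 0.
Totals: Δreserves = +93B, Δdeposits = +319B.
Δrequired reserves = 3% × +319B = +9.57B.
Δexcess reserves = Δreserves − Δrequired = +93B − (+9.57B) = +83.43 billion.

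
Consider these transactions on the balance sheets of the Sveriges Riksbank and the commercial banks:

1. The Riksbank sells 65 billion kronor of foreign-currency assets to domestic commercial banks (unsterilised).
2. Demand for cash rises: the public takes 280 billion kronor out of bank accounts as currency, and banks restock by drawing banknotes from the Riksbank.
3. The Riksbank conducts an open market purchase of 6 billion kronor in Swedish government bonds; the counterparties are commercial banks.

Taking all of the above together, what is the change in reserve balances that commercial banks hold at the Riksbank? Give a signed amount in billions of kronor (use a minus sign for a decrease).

FX sale 65 billion kronor: the buying banks pay out of their reserve balances → −65B.
Currency withdrawal 280 billion kronor: banks swap reserves for currency → −280B.
OMO purchase (from banks) 6 billion kronor: the Riksbank pays by crediting reserve accounts → +6B.
Net: −65 − 280 + 6 = -339 billion.

-339 billion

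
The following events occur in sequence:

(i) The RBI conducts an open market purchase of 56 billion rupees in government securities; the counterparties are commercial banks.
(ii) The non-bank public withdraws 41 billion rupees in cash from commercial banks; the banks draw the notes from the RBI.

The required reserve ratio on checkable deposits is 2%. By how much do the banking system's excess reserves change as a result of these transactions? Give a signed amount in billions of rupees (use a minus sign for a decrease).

OMO purchase (from banks) 56 billion rupees: reserves +56B, deposits 0.
Currency withdrawal 41 billion rupees: reserves −41B, deposits −41B.
Totals: Δreserves = +15B, Δdeposits = −41B.
Δrequired reserves = 2% × −41B = −0.82B.
Δexcess reserves = Δreserves − Δrequired = +15B − (−0.82B) = +15.82 billion.

+15.82 billion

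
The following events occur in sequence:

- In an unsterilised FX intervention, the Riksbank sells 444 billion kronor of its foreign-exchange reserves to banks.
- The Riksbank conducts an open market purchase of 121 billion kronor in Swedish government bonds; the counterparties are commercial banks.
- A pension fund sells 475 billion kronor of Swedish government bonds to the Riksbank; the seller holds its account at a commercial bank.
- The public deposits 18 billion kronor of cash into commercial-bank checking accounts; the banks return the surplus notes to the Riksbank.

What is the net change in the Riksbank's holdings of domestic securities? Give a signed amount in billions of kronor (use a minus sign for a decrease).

+596 billion

Riksbank balance sheet:
  Assets:      Securities +596B, Foreign assets −444B
  Liabilities: Bank reserves +170B, Currency in circulation −18B
So the change in the Riksbank's holdings of domestic securities is +596 billion.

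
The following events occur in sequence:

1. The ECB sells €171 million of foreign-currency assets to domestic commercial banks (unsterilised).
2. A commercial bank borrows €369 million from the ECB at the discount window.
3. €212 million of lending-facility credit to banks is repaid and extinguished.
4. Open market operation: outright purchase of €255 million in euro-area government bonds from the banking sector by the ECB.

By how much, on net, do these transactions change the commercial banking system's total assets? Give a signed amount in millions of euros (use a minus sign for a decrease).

FX sale €171 million: just an asset swap on bank balance sheets → 0.
Discount-window loan €369 million: bank balance sheets expand → +€369M.
Discount-window repayment €212 million: bank balance sheets shrink → −€212M.
OMO purchase (from banks) €255 million: just an asset swap on bank balance sheets → 0.
Net: 0 + 369 − 212 + 0 = +€157 million.

+€157 million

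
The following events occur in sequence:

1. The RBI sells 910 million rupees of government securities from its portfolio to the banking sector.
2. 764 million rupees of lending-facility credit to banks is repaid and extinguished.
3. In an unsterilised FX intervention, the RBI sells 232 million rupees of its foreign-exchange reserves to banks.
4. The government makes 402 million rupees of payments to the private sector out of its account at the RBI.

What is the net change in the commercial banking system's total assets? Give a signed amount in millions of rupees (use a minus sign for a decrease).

RBI balance sheet:
  Assets:      Securities −910M, Loans to banks −764M, Foreign assets −232M
  Liabilities: Bank reserves −1504M, Government deposits −402M
Commercial banking system:
  Assets:      Reserves at CB −1504M, Securities +910M, Foreign assets +232M
  Liabilities: Checkable deposits +402M, Borrowings from CB −764M
Change in total bank assets = -362 million.

-362 million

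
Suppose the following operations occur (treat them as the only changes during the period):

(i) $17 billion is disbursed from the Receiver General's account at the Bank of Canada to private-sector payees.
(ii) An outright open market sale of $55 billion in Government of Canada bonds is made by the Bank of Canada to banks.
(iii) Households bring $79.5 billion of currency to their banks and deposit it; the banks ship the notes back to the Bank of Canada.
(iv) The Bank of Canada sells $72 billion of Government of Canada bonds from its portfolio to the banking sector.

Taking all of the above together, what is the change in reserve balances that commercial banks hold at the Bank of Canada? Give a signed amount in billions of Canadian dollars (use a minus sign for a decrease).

Government spending $17 billion: government payments flow into bank reserve accounts → +$17B.
OMO sale (to banks) $55 billion: the buying banks pay out of their reserve balances → −$55B.
Currency deposit $79.5 billion: returned notes are swapped for reserve credit → +$79.5B.
OMO sale (to banks) $72 billion: the buying banks pay out of their reserve balances → −$72B.
Net: 17 − 55 + 79.5 − 72 = -$30.5 billion.

-$30.5 billion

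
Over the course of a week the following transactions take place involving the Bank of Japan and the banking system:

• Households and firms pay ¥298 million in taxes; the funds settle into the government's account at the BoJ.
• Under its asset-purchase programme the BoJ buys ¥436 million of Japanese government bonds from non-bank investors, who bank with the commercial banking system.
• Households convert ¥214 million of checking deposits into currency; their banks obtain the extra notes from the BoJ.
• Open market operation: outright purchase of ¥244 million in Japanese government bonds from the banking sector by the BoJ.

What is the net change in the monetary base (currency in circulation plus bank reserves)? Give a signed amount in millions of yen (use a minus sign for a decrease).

+¥382 million

Government account inflow ¥298 million: reserves shift to a non-base liability → −¥298M.
Asset purchase (from non-banks) ¥436 million: BoJ balance sheet expands → +¥436M.
Currency withdrawal ¥214 million: just a shift between currency and reserves — both are base money → 0.
OMO purchase (from banks) ¥244 million: BoJ balance sheet expands → +¥244M.
Net: −298 + 436 + 0 + 244 = +¥382 million.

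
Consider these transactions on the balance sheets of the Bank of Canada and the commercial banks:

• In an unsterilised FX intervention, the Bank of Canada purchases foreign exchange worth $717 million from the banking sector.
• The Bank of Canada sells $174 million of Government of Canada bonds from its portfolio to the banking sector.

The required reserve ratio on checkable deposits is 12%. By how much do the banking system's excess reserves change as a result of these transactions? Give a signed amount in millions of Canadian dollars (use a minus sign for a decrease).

FX purchase $717 million: reserves +$717M, deposits 0.
OMO sale (to banks) $174 million: reserves −$174M, deposits 0.
Totals: Δreserves = +$543M, Δdeposits = 0.
Δrequired reserves = 12% × 0 = 0.
Δexcess reserves = Δreserves − Δrequired = +$543M − (0) = +$543 million.

+$543 million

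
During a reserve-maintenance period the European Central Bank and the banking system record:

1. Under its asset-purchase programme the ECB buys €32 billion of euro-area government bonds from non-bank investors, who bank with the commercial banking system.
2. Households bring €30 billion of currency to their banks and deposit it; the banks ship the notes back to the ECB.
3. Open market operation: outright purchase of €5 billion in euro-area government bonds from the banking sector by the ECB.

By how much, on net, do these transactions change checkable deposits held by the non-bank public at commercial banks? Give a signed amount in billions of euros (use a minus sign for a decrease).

+€62 billion

ECB balance sheet:
  Assets:      Securities +€37B
  Liabilities: Bank reserves +€67B, Currency in circulation −€30B
Commercial banking system:
  Assets:      Reserves at CB +€67B, Securities −€5B
  Liabilities: Checkable deposits +€62B
So the change in checkable deposits held by the non-bank public at commercial banks is +€62 billion.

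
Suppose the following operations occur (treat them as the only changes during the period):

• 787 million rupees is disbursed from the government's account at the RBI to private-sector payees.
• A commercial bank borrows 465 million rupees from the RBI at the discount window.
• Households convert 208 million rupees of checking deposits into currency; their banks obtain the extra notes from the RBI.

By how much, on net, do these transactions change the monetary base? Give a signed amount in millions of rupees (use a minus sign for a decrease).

Government spending 787 million rupees: a non-base liability converts back to reserves → +787M.
Discount-window loan 465 million rupees: RBI balance sheet expands → +465M.
Currency withdrawal 208 million rupees: just a shift between currency and reserves — both are base money → 0.
Net: 787 + 465 + 0 = +1252 million.

+1252 million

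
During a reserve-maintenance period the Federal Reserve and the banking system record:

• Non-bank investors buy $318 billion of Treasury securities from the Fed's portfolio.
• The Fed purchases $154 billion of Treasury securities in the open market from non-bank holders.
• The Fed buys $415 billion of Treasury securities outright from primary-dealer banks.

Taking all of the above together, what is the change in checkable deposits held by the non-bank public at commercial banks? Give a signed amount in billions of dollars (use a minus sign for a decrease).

Fed balance sheet:
  Assets:      Securities +$251B
  Liabilities: Bank reserves +$251B
Commercial banking system:
  Assets:      Reserves at CB +$251B, Securities −$415B
  Liabilities: Checkable deposits −$164B
So the change in checkable deposits held by the non-bank public at commercial banks is -$164 billion.

-$164 billion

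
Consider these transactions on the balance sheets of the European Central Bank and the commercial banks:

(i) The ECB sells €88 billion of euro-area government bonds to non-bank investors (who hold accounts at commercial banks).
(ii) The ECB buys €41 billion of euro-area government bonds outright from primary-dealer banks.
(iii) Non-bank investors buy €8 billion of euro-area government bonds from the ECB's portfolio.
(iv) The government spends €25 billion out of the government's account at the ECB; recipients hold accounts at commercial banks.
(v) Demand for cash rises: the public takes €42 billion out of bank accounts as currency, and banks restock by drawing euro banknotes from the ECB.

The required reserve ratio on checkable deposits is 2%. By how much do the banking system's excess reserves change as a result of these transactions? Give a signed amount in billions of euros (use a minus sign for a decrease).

Asset sale (to non-banks) €88 billion: reserves −€88B, deposits −€88B.
OMO purchase (from banks) €41 billion: reserves +€41B, deposits 0.
Asset sale (to non-banks) €8 billion: reserves −€8B, deposits −€8B.
Government spending €25 billion: reserves +€25B, deposits +€25B.
Currency withdrawal €42 billion: reserves −€42B, deposits −€42B.
Totals: Δreserves = −€72B, Δdeposits = −€113B.
Δrequired reserves = 2% × −€113B = −€2.26B.
Δexcess reserves = Δreserves − Δrequired = −€72B − (−€2.26B) = -€69.74 billion.

-€69.74 billion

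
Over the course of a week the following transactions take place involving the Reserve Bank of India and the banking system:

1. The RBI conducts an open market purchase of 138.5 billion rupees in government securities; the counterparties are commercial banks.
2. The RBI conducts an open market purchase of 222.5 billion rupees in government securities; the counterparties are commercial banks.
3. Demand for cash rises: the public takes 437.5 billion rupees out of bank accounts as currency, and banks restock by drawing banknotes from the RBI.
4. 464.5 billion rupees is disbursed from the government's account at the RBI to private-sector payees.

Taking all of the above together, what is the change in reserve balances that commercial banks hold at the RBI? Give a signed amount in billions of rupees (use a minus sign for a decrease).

RBI balance sheet:
  Assets:      Securities +361B
  Liabilities: Bank reserves +388B, Currency in circulation +437.5B, Government deposits −464.5B
Commercial banking system:
  Assets:      Reserves at CB +388B, Securities −361B
  Liabilities: Checkable deposits +27B
So the change in reserve balances that commercial banks hold at the RBI is +388 billion.

+388 billion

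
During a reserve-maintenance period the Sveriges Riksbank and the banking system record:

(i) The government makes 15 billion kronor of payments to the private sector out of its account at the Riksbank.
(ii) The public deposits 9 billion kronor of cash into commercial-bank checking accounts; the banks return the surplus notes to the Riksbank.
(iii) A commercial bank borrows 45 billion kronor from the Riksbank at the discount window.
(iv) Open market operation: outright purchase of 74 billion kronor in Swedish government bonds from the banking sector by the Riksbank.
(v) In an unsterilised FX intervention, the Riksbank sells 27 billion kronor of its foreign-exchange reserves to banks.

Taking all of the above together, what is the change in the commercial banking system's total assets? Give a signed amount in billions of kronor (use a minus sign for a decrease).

+69 billion

Riksbank balance sheet:
  Assets:      Securities +74B, Loans to banks +45B, Foreign assets −27B
  Liabilities: Bank reserves +116B, Currency in circulation −9B, Government deposits −15B
Commercial banking system:
  Assets:      Reserves at CB +116B, Securities −74B, Foreign assets +27B
  Liabilities: Checkable deposits +24B, Borrowings from CB +45B
Change in total bank assets = +69 billion.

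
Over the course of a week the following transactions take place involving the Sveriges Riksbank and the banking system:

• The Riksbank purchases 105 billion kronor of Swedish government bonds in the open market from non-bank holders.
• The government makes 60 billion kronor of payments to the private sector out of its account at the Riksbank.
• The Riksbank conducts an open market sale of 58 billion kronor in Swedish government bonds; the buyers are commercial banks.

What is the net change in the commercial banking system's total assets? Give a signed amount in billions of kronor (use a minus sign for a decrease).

Riksbank balance sheet:
  Assets:      Securities +47B
  Liabilities: Bank reserves +107B, Government deposits −60B
Commercial banking system:
  Assets:      Reserves at CB +107B, Securities +58B
  Liabilities: Checkable deposits +165B
Change in total bank assets = +165 billion.

+165 billion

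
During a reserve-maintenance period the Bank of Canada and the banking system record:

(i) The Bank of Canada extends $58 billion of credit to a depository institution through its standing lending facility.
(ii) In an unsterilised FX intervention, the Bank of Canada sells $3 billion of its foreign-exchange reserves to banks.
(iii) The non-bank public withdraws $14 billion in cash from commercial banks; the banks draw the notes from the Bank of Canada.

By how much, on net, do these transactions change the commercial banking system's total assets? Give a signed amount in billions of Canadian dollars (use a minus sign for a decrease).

Bank of Canada balance sheet:
  Assets:      Loans to banks +$58B, Foreign assets −$3B
  Liabilities: Bank reserves +$41B, Currency in circulation +$14B
Commercial banking system:
  Assets:      Reserves at CB +$41B, Foreign assets +$3B
  Liabilities: Checkable deposits −$14B, Borrowings from CB +$58B
Change in total bank assets = +$44 billion.

+$44 billion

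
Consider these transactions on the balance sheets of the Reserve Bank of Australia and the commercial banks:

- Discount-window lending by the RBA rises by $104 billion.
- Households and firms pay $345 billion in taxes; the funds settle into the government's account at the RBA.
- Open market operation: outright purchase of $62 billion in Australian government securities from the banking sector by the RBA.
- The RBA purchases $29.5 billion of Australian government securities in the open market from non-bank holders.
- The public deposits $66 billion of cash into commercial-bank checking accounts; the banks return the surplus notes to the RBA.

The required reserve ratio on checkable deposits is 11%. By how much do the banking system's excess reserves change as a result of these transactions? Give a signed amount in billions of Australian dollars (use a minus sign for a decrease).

Discount-window loan $104 billion: reserves +$104B, deposits 0.
Government account inflow $345 billion: reserves −$345B, deposits −$345B.
OMO purchase (from banks) $62 billion: reserves +$62B, deposits 0.
Asset purchase (from non-banks) $29.5 billion: reserves +$29.5B, deposits +$29.5B.
Currency deposit $66 billion: reserves +$66B, deposits +$66B.
Totals: Δreserves = −$83.5B, Δdeposits = −$249.5B.
Δrequired reserves = 11% × −$249.5B = −$27.445B.
Δexcess reserves = Δreserves − Δrequired = −$83.5B − (−$27.445B) = -$56.055 billion.

-$56.055 billion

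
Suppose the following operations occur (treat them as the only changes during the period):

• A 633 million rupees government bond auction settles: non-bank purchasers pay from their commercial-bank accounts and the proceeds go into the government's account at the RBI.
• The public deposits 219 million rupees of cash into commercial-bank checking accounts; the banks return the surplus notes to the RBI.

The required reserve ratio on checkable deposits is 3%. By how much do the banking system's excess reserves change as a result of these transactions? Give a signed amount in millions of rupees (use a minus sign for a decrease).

Government account inflow 633 million rupees: reserves −633M, deposits −633M.
Currency deposit 219 million rupees: reserves +219M, deposits +219M.
Totals: Δreserves = −414M, Δdeposits = −414M.
Δrequired reserves = 3% × −414M = −12.42M.
Δexcess reserves = Δreserves − Δrequired = −414M − (−12.42M) = -401.58 million.

-401.58 million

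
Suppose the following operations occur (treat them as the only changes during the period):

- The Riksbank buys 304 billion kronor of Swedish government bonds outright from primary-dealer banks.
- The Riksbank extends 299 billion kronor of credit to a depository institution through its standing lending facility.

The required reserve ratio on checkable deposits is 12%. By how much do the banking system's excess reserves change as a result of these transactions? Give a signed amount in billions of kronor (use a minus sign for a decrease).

+603 billion

OMO purchase (from banks) 304 billion kronor: reserves +304B, deposits 0.
Discount-window loan 299 billion kronor: reserves +299B, deposits 0.
Totals: Δreserves = +603B, Δdeposits = 0.
Δrequired reserves = 12% × 0 = 0.
Δexcess reserves = Δreserves − Δrequired = +603B − (0) = +603 billion.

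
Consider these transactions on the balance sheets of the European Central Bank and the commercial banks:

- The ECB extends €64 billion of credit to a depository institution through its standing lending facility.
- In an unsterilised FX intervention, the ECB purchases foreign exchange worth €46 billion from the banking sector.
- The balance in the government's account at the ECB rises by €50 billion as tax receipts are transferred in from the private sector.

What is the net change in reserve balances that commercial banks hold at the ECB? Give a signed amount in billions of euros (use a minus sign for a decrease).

+€60 billion

Discount-window loan €64 billion: the loan is credited to the bank's reserve account → +€64B.
FX purchase €46 billion: the ECB pays by crediting reserve accounts → +€46B.
Government account inflow €50 billion: funds move from bank reserves into the government account → −€50B.
Net: 64 + 46 − 50 = +€60 billion.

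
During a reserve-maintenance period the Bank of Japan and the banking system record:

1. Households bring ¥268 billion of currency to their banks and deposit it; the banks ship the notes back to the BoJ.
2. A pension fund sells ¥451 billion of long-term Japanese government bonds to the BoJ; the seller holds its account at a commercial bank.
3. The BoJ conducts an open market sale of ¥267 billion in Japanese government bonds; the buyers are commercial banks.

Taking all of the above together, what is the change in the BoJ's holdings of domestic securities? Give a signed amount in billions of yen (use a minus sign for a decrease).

+¥184 billion

BoJ balance sheet:
  Assets:      Securities +¥184B
  Liabilities: Bank reserves +¥452B, Currency in circulation −¥268B
So the change in the BoJ's holdings of domestic securities is +¥184 billion.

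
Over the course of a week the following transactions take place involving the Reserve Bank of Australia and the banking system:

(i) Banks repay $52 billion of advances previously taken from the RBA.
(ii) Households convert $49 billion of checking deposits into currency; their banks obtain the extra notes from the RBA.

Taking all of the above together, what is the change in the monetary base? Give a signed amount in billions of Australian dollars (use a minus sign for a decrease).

-$52 billion

Discount-window repayment $52 billion: RBA balance sheet contracts → −$52B.
Currency withdrawal $49 billion: just a shift between currency and reserves — both are base money → 0.
Net: −52 + 0 = -$52 billion.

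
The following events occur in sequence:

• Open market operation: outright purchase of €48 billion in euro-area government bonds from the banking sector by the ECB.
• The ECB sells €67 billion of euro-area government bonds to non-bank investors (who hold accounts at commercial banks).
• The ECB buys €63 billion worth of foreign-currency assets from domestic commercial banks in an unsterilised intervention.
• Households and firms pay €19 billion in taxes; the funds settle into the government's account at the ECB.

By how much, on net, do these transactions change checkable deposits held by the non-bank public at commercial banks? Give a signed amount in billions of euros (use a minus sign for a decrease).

OMO purchase (from banks) €48 billion: the counterparty is a bank, so public deposits are unchanged → 0.
Asset sale (to non-banks) €67 billion: non-bank counterparties' bank balances fall → −€67B.
FX purchase €63 billion: the counterparty is a bank, so public deposits are unchanged → 0.
Government account inflow €19 billion: non-bank counterparties' bank balances fall → −€19B.
Net: 0 − 67 + 0 − 19 = -€86 billion.

-€86 billion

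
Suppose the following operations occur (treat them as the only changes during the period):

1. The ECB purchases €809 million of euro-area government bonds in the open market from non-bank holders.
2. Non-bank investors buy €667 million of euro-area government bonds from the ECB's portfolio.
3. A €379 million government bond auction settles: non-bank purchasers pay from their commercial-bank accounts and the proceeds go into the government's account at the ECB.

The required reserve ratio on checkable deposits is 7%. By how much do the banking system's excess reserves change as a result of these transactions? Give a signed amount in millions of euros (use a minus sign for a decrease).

Asset purchase (from non-banks) €809 million: reserves +€809M, deposits +€809M.
Asset sale (to non-banks) €667 million: reserves −€667M, deposits −€667M.
Government account inflow €379 million: reserves −€379M, deposits −€379M.
Totals: Δreserves = −€237M, Δdeposits = −€237M.
Δrequired reserves = 7% × −€237M = −€16.59M.
Δexcess reserves = Δreserves − Δrequired = −€237M − (−€16.59M) = -€220.41 million.

-€220.41 million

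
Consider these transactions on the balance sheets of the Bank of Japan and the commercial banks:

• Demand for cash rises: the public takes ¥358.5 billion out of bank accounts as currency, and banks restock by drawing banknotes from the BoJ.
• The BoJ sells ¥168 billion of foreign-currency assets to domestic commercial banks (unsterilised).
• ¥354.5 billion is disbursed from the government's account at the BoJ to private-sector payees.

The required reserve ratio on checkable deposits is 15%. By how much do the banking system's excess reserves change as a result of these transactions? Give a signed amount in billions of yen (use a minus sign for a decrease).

-¥171.4 billion

Currency withdrawal ¥358.5 billion: reserves −¥358.5B, deposits −¥358.5B.
FX sale ¥168 billion: reserves −¥168B, deposits 0.
Government spending ¥354.5 billion: reserves +¥354.5B, deposits +¥354.5B.
Totals: Δreserves = −¥172B, Δdeposits = −¥4B.
Δrequired reserves = 15% × −¥4B = −¥0.6B.
Δexcess reserves = Δreserves − Δrequired = −¥172B − (−¥0.6B) = -¥171.4 billion.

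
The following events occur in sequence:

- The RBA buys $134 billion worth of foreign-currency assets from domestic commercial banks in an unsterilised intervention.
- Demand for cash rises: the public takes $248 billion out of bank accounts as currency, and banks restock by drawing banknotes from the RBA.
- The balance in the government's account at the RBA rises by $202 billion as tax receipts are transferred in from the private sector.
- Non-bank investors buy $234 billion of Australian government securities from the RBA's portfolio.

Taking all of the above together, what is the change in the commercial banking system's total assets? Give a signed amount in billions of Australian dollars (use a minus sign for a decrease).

-$684 billion

RBA balance sheet:
  Assets:      Securities −$234B, Foreign assets +$134B
  Liabilities: Bank reserves −$550B, Currency in circulation +$248B, Government deposits +$202B
Commercial banking system:
  Assets:      Reserves at CB −$550B, Foreign assets −$134B
  Liabilities: Checkable deposits −$684B
Change in total bank assets = -$684 billion.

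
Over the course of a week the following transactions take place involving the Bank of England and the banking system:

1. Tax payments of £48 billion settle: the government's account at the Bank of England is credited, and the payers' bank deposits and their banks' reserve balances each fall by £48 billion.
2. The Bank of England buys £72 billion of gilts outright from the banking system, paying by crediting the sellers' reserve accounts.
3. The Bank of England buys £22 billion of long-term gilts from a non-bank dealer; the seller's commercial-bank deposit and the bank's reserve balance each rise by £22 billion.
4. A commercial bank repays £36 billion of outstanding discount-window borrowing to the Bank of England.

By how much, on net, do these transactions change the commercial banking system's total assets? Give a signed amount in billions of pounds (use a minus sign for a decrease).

-£62 billion

Government account inflow £48 billion: bank balance sheets shrink → −£48B.
OMO purchase (from banks) £72 billion: just an asset swap on bank balance sheets → 0.
Asset purchase (from non-banks) £22 billion: bank balance sheets expand → +£22B.
Discount-window repayment £36 billion: bank balance sheets shrink → −£36B.
Net: −48 + 0 + 22 − 36 = -£62 billion.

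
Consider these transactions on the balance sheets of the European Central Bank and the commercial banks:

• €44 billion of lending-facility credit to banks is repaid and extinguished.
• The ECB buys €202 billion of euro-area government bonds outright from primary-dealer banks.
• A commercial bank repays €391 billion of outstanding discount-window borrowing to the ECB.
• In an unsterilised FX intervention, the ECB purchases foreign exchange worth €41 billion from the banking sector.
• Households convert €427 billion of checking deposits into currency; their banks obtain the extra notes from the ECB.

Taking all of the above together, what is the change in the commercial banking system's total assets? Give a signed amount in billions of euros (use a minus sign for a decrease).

ECB balance sheet:
  Assets:      Securities +€202B, Loans to banks −€435B, Foreign assets +€41B
  Liabilities: Bank reserves −€619B, Currency in circulation +€427B
Commercial banking system:
  Assets:      Reserves at CB −€619B, Securities −€202B, Foreign assets −€41B
  Liabilities: Checkable deposits −€427B, Borrowings from CB −€435B
Change in total bank assets = -€862 billion.

-€862 billion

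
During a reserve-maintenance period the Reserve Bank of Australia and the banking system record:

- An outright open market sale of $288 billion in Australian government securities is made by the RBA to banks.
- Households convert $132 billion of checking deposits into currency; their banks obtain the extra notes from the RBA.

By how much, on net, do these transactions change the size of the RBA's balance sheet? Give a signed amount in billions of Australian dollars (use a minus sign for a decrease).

-$288 billion

RBA balance sheet:
  Assets:      Securities −$288B
  Liabilities: Bank reserves −$420B, Currency in circulation +$132B
Change in total RBA assets = -$288 billion.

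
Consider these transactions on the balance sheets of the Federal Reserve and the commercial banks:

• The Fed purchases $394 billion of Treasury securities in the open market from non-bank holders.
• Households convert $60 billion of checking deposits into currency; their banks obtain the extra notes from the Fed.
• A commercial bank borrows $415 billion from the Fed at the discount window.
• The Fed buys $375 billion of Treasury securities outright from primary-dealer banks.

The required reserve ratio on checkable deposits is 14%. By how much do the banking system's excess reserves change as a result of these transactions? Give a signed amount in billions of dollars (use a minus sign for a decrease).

+$1077.24 billion

Asset purchase (from non-banks) $394 billion: reserves +$394B, deposits +$394B.
Currency withdrawal $60 billion: reserves −$60B, deposits −$60B.
Discount-window loan $415 billion: reserves +$415B, deposits 0.
OMO purchase (from banks) $375 billion: reserves +$375B, deposits 0.
Totals: Δreserves = +$1124B, Δdeposits = +$334B.
Δrequired reserves = 14% × +$334B = +$46.76B.
Δexcess reserves = Δreserves − Δrequired = +$1124B − (+$46.76B) = +$1077.24 billion.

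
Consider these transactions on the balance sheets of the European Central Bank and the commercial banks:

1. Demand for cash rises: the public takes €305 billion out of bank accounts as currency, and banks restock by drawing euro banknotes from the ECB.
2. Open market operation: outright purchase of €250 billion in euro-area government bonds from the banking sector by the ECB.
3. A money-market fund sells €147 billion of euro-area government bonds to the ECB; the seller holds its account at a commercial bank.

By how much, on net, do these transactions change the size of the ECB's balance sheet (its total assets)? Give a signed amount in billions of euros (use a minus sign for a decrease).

ECB balance sheet:
  Assets:      Securities +€397B
  Liabilities: Bank reserves +€92B, Currency in circulation +€305B
Commercial banking system:
  Assets:      Reserves at CB +€92B, Securities −€250B
  Liabilities: Checkable deposits −€158B
Change in total ECB assets = +€397 billion.

+€397 billion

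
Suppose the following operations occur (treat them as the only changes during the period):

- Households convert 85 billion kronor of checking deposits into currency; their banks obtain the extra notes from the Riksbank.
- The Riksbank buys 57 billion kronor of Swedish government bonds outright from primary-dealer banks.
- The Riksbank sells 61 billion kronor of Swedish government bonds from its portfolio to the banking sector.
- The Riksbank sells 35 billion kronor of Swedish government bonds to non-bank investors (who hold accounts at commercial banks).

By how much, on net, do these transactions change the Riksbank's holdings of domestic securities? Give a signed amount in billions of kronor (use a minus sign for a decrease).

-39 billion

Currency withdrawal 85 billion kronor: the Riksbank's securities portfolio is untouched → 0.
OMO purchase (from banks) 57 billion kronor: securities added to the Riksbank's portfolio → +57B.
OMO sale (to banks) 61 billion kronor: securities removed from the Riksbank's portfolio → −61B.
Asset sale (to non-banks) 35 billion kronor: securities removed from the Riksbank's portfolio → −35B.
Net: 0 + 57 − 61 − 35 = -39 billion.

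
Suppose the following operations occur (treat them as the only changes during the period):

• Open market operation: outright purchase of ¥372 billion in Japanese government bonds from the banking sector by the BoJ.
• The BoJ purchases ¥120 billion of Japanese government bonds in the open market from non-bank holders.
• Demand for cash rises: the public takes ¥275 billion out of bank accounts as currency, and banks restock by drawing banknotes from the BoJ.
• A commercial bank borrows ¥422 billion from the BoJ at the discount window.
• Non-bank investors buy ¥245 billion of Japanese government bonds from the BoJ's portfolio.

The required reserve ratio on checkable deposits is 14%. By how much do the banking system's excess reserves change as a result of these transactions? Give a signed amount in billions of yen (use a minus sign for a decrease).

OMO purchase (from banks) ¥372 billion: reserves +¥372B, deposits 0.
Asset purchase (from non-banks) ¥120 billion: reserves +¥120B, deposits +¥120B.
Currency withdrawal ¥275 billion: reserves −¥275B, deposits −¥275B.
Discount-window loan ¥422 billion: reserves +¥422B, deposits 0.
Asset sale (to non-banks) ¥245 billion: reserves −¥245B, deposits −¥245B.
Totals: Δreserves = +¥394B, Δdeposits = −¥400B.
Δrequired reserves = 14% × −¥400B = −¥56B.
Δexcess reserves = Δreserves − Δrequired = +¥394B − (−¥56B) = +¥450 billion.

+¥450 billion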